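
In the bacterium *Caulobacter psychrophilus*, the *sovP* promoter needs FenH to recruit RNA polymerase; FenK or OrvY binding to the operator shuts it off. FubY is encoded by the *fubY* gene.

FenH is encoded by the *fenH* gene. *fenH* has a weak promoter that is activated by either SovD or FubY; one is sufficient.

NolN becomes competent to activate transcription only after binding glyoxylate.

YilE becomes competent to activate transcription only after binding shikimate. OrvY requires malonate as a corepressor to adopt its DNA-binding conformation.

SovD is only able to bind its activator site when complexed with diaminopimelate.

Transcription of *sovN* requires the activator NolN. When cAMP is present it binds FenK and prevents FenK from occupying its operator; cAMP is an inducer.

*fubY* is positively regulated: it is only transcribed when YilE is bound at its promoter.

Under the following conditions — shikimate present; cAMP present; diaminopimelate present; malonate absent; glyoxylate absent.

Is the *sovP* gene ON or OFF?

Diaminopimelate is present, so SovD is active.
Shikimate is present, so YilE is active.
No repressor is bound and YilE is active, so *fubY* is transcribed.
So FubY is produced and active.
Activator SovD is present, so *fenH* is transcribed.
So FenH is produced and active.
cAMP is present, so FenK is inactive.
Malonate is absent, so OrvY is inactive.
No repressor is bound and FenH is active, so *sovP* is transcribed.

ON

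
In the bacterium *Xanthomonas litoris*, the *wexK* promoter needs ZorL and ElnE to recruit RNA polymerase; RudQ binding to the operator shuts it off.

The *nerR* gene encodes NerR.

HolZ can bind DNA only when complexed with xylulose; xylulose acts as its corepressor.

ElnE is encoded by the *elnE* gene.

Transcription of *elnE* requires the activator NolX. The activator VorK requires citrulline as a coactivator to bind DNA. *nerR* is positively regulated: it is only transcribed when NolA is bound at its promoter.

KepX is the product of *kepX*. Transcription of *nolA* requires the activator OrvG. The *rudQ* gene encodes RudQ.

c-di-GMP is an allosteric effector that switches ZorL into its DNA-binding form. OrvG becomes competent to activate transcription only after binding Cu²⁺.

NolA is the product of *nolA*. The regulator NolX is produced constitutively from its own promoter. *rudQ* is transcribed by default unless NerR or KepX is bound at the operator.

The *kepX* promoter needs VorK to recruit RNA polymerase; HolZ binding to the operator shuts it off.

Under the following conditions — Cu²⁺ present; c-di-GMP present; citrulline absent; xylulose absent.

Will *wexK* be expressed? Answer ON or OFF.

ON

c-di-GMP is present, so ZorL is active.
NolX is produced constitutively and is active.
No repressor is bound and NolX is active, so *elnE* is transcribed.
So ElnE is produced and active.
Cu²⁺ is present, so OrvG is active.
No repressor is bound and OrvG is active, so *nolA* is transcribed.
So NolA is produced and active.
No repressor is bound and NolA is active, so *nerR* is transcribed.
So NerR is produced and active.
Xylulose is absent, so HolZ is inactive.
Citrulline is absent, so VorK is inactive.
Required activator VorK is absent, so *kepX* is not transcribed.
So KepX is not produced.
With repressor NerR bound, *rudQ* is not transcribed.
So RudQ is not produced.
No repressor is bound and ZorL and ElnE are active, so *wexK* is transcribed.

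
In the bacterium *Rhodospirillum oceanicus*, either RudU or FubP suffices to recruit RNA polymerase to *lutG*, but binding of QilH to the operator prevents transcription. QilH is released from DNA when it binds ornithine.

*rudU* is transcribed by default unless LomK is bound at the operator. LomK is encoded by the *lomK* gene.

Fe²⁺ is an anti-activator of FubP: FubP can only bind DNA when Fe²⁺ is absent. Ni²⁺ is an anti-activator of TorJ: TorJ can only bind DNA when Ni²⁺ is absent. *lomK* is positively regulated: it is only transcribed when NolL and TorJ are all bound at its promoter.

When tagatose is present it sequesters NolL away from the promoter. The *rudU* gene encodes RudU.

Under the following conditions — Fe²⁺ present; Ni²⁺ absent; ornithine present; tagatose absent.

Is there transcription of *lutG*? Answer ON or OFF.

OFF

Tagatose is absent, so NolL is active.
Ni²⁺ is absent, so TorJ is active.
No repressor is bound and NolL and TorJ are active, so *lomK* is transcribed.
So LomK is produced and active.
With repressor LomK bound, *rudU* is not transcribed.
So RudU is not produced.
Ornithine is present, so QilH is inactive.
Fe²⁺ is present, so FubP is inactive.
No activator is available at the *lutG* promoter, so *lutG* is not transcribed.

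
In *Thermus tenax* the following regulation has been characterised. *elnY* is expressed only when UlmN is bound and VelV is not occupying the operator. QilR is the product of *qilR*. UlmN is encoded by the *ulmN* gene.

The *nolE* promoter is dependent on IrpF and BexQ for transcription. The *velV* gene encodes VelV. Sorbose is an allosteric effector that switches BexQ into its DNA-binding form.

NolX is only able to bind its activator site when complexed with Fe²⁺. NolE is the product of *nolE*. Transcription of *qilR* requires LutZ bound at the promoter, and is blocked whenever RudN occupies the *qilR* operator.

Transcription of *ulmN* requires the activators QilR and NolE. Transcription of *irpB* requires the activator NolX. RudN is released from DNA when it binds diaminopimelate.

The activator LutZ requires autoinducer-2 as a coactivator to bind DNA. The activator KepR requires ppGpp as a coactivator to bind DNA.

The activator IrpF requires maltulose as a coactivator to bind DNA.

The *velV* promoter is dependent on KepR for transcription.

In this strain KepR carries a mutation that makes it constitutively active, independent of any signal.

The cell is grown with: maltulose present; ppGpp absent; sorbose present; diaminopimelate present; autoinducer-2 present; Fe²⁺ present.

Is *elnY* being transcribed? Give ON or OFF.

OFF

Autoinducer-2 is present, so LutZ is active.
Diaminopimelate is present, so RudN is inactive.
No repressor is bound and LutZ is active, so *qilR* is transcribed.
So QilR is produced and active.
Maltulose is present, so IrpF is active.
Sorbose is present, so BexQ is active.
No repressor is bound and IrpF and BexQ are active, so *nolE* is transcribed.
So NolE is produced and active.
No repressor is bound and QilR and NolE are active, so *ulmN* is transcribed.
So UlmN is produced and active.
KepR is constitutively active in this strain.
No repressor is bound and KepR is active, so *velV* is transcribed.
So VelV is produced and active.
With repressor VelV bound, *elnY* is not transcribed.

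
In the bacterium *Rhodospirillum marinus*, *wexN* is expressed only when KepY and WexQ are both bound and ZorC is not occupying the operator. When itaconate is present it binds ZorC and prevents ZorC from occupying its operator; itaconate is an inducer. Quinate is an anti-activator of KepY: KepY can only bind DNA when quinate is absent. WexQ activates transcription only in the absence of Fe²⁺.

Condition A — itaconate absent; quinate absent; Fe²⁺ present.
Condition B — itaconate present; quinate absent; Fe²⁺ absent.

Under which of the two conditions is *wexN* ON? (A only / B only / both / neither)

Condition A:
Itaconate is absent, so ZorC is active.
Quinate is absent, so KepY is active.
Fe²⁺ is present, so WexQ is inactive.
With repressor ZorC bound, *wexN* is not transcribed.
→ *wexN* is OFF in A.
Condition B:
Itaconate is present, so ZorC is inactive.
Quinate is absent, so KepY is active.
Fe²⁺ is absent, so WexQ is active.
No repressor is bound and KepY and WexQ are active, so *wexN* is transcribed.
→ *wexN* is ON in B.

B only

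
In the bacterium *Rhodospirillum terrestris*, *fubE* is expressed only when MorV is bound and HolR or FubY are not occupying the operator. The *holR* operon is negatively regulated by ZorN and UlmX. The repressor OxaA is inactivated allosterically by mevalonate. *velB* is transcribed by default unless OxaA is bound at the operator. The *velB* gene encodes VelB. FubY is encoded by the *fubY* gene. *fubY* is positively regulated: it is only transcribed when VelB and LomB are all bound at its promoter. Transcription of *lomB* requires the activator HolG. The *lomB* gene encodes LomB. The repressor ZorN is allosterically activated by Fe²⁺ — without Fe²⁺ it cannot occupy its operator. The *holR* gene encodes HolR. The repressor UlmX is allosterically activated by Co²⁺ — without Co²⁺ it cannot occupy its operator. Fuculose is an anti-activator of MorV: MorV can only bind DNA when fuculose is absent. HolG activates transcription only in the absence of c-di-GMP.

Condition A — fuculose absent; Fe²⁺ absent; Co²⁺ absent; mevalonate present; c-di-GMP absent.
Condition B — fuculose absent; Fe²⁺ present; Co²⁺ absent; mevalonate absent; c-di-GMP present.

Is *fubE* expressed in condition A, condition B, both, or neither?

Condition A:
Fuculose is absent, so MorV is active.
Fe²⁺ is absent, so ZorN is inactive.
Co²⁺ is absent, so UlmX is inactive.
With no repressor bound, *holR* is transcribed.
So HolR is produced and active.
Mevalonate is present, so OxaA is inactive.
With no repressor bound, *velB* is transcribed.
So VelB is produced and active.
c-di-GMP is absent, so HolG is active.
No repressor is bound and HolG is active, so *lomB* is transcribed.
So LomB is produced and active.
No repressor is bound and VelB and LomB are active, so *fubY* is transcribed.
So FubY is produced and active.
With repressor HolR bound, *fubE* is not transcribed.
→ *fubE* is OFF in A.
Condition B:
Fuculose is absent, so MorV is active.
Fe²⁺ is present, so ZorN is active.
Co²⁺ is absent, so UlmX is inactive.
With repressor ZorN bound, *holR* is not transcribed.
So HolR is not produced.
Mevalonate is absent, so OxaA is active.
With repressor OxaA bound, *velB* is not transcribed.
So VelB is not produced.
c-di-GMP is present, so HolG is inactive.
Required activator HolG is absent, so *lomB* is not transcribed.
So LomB is not produced.
Required activator VelB is absent, so *fubY* is not transcribed.
So FubY is not produced.
No repressor is bound and MorV is active, so *fubE* is transcribed.
→ *fubE* is ON in B.

B only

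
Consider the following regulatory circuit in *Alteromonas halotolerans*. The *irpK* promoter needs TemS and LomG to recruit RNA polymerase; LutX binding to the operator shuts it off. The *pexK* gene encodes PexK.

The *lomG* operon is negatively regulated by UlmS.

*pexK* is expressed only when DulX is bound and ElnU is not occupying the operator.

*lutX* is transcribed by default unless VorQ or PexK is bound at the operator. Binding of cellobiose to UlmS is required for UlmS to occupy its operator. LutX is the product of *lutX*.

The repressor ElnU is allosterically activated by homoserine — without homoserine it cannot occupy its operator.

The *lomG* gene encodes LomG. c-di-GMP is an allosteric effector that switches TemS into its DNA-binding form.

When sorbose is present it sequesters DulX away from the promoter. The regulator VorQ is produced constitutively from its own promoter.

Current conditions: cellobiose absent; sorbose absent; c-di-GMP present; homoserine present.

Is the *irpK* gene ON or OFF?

c-di-GMP is present, so TemS is active.
Cellobiose is absent, so UlmS is inactive.
With no repressor bound, *lomG* is transcribed.
So LomG is produced and active.
VorQ is produced constitutively and is active.
Sorbose is absent, so DulX is active.
Homoserine is present, so ElnU is active.
With repressor ElnU bound, *pexK* is not transcribed.
So PexK is not produced.
With repressor VorQ bound, *lutX* is not transcribed.
So LutX is not produced.
No repressor is bound and TemS and LomG are active, so *irpK* is transcribed.

ON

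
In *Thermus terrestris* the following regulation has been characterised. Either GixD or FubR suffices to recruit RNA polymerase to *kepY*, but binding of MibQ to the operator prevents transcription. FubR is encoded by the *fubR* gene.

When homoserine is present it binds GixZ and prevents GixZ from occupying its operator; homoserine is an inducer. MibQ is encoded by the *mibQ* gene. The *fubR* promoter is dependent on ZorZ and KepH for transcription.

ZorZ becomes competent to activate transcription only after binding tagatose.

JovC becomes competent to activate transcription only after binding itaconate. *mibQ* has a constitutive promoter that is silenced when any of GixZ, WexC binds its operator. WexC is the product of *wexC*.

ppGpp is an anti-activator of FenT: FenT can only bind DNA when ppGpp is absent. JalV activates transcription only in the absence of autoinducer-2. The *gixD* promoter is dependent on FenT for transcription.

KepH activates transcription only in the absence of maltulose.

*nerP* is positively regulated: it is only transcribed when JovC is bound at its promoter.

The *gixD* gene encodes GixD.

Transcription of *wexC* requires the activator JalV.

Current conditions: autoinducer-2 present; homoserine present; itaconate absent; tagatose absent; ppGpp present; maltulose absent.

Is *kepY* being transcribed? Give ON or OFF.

ppGpp is present, so FenT is inactive.
Required activator FenT is absent, so *gixD* is not transcribed.
So GixD is not produced.
Homoserine is present, so GixZ is inactive.
Autoinducer-2 is present, so JalV is inactive.
Required activator JalV is absent, so *wexC* is not transcribed.
So WexC is not produced.
With no repressor bound, *mibQ* is transcribed.
So MibQ is produced and active.
Tagatose is absent, so ZorZ is inactive.
Maltulose is absent, so KepH is active.
Required activator ZorZ is absent, so *fubR* is not transcribed.
So FubR is not produced.
With repressor MibQ bound, *kepY* is not transcribed.

OFF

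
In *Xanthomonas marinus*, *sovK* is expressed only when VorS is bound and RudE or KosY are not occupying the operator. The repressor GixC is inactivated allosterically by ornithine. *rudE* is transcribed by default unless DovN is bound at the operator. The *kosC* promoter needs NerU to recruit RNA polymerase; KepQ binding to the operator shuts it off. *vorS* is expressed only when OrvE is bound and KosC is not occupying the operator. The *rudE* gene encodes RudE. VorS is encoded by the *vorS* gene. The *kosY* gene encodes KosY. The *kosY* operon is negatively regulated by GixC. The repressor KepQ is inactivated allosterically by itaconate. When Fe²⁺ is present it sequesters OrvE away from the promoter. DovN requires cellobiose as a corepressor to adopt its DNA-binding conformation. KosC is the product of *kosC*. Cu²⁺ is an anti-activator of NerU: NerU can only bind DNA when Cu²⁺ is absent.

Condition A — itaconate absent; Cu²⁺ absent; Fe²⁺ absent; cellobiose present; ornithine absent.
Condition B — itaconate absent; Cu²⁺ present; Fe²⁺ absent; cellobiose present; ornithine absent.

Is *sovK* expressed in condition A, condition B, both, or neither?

Condition A:
Itaconate is absent, so KepQ is active.
Cu²⁺ is absent, so NerU is active.
With repressor KepQ bound, *kosC* is not transcribed.
So KosC is not produced.
Fe²⁺ is absent, so OrvE is active.
No repressor is bound and OrvE is active, so *vorS* is transcribed.
So VorS is produced and active.
Cellobiose is present, so DovN is active.
With repressor DovN bound, *rudE* is not transcribed.
So RudE is not produced.
Ornithine is absent, so GixC is active.
With repressor GixC bound, *kosY* is not transcribed.
So KosY is not produced.
No repressor is bound and VorS is active, so *sovK* is transcribed.
→ *sovK* is ON in A.
Condition B:
Itaconate is absent, so KepQ is active.
Cu²⁺ is present, so NerU is inactive.
With repressor KepQ bound, *kosC* is not transcribed.
So KosC is not produced.
Fe²⁺ is absent, so OrvE is active.
No repressor is bound and OrvE is active, so *vorS* is transcribed.
So VorS is produced and active.
Cellobiose is present, so DovN is active.
With repressor DovN bound, *rudE* is not transcribed.
So RudE is not produced.
Ornithine is absent, so GixC is active.
With repressor GixC bound, *kosY* is not transcribed.
So KosY is not produced.
No repressor is bound and VorS is active, so *sovK* is transcribed.
→ *sovK* is ON in B.

both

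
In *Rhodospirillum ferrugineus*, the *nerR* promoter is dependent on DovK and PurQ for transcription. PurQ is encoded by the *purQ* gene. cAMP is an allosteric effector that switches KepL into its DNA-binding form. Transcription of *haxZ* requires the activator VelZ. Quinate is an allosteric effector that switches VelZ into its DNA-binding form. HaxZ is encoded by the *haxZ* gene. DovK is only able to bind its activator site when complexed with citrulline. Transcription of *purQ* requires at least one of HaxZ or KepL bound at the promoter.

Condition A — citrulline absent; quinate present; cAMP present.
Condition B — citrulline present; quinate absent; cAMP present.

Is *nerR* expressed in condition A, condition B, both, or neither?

Condition A:
Citrulline is absent, so DovK is inactive.
Quinate is present, so VelZ is active.
No repressor is bound and VelZ is active, so *haxZ* is transcribed.
So HaxZ is produced and active.
cAMP is present, so KepL is active.
Activator HaxZ is present, so *purQ* is transcribed.
So PurQ is produced and active.
Required activator DovK is absent, so *nerR* is not transcribed.
→ *nerR* is OFF in A.
Condition B:
Citrulline is present, so DovK is active.
Quinate is absent, so VelZ is inactive.
Required activator VelZ is absent, so *haxZ* is not transcribed.
So HaxZ is not produced.
cAMP is present, so KepL is active.
Activator KepL is present, so *purQ* is transcribed.
So PurQ is produced and active.
No repressor is bound and DovK and PurQ are active, so *nerR* is transcribed.
→ *nerR* is ON in B.

B only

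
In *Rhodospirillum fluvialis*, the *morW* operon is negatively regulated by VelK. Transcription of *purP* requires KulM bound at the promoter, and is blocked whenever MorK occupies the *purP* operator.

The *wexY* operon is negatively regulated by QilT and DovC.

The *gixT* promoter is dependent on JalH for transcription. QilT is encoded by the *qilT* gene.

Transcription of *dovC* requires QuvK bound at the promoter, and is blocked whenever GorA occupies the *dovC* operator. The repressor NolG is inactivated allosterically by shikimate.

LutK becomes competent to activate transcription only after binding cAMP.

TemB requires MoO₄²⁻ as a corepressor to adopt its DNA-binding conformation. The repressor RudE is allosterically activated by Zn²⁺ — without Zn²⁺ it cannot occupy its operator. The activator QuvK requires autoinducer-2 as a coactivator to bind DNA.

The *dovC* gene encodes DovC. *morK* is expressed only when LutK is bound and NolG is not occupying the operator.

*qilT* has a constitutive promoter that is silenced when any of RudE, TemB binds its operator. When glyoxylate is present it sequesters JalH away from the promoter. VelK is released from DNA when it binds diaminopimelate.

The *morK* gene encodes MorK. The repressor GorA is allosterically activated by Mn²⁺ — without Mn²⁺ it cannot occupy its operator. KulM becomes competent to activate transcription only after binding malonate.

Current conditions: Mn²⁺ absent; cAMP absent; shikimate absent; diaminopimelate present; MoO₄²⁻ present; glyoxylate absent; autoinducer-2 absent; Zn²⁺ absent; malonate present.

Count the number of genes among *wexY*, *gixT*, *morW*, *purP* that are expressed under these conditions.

4

Zn²⁺ is absent, so RudE is inactive.
MoO₄²⁻ is present, so TemB is active.
With repressor TemB bound, *qilT* is not transcribed.
So QilT is not produced.
Mn²⁺ is absent, so GorA is inactive.
Autoinducer-2 is absent, so QuvK is inactive.
Required activator QuvK is absent, so *dovC* is not transcribed.
So DovC is not produced.
With no repressor bound, *wexY* is transcribed.
→ *wexY* is ON.
Glyoxylate is absent, so JalH is active.
No repressor is bound and JalH is active, so *gixT* is transcribed.
→ *gixT* is ON.
Diaminopimelate is present, so VelK is inactive.
With no repressor bound, *morW* is transcribed.
→ *morW* is ON.
cAMP is absent, so LutK is inactive.
Shikimate is absent, so NolG is active.
With repressor NolG bound, *morK* is not transcribed.
So MorK is not produced.
Malonate is present, so KulM is active.
No repressor is bound and KulM is active, so *purP* is transcribed.
→ *purP* is ON.
4 of the 4 genes are transcribed.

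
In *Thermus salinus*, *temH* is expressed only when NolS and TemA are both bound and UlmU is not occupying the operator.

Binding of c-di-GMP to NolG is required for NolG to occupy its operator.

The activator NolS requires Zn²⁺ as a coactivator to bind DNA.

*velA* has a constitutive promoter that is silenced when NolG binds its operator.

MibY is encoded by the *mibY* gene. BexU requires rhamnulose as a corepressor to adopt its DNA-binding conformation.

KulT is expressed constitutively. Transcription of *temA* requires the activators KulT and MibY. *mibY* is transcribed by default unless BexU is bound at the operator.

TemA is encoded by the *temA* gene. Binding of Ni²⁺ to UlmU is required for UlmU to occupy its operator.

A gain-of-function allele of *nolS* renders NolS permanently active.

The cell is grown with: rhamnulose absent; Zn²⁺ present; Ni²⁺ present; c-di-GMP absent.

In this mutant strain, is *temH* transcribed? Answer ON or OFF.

NolS is constitutively active in this strain.
Ni²⁺ is present, so UlmU is active.
KulT is produced constitutively and is active.
Rhamnulose is absent, so BexU is inactive.
With no repressor bound, *mibY* is transcribed.
So MibY is produced and active.
No repressor is bound and KulT and MibY are active, so *temA* is transcribed.
So TemA is produced and active.
With repressor UlmU bound, *temH* is not transcribed.

OFF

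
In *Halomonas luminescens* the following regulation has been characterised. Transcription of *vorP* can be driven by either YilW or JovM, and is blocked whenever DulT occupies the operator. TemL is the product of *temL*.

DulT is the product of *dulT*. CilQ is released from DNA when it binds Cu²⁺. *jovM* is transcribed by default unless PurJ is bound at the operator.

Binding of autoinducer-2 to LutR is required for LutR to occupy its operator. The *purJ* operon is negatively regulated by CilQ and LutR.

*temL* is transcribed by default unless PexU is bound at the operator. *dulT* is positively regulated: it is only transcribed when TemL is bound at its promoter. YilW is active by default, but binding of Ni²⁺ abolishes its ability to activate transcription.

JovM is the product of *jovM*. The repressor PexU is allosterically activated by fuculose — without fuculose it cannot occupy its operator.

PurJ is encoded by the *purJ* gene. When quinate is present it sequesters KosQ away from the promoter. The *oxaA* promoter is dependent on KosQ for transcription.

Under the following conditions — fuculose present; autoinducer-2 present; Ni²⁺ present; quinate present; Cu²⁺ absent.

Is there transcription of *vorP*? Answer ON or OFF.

Ni²⁺ is present, so YilW is inactive.
Fuculose is present, so PexU is active.
With repressor PexU bound, *temL* is not transcribed.
So TemL is not produced.
Required activator TemL is absent, so *dulT* is not transcribed.
So DulT is not produced.
Cu²⁺ is absent, so CilQ is active.
Autoinducer-2 is present, so LutR is active.
With repressor CilQ bound, *purJ* is not transcribed.
So PurJ is not produced.
With no repressor bound, *jovM* is transcribed.
So JovM is produced and active.
Activator JovM is present, so *vorP* is transcribed.

ON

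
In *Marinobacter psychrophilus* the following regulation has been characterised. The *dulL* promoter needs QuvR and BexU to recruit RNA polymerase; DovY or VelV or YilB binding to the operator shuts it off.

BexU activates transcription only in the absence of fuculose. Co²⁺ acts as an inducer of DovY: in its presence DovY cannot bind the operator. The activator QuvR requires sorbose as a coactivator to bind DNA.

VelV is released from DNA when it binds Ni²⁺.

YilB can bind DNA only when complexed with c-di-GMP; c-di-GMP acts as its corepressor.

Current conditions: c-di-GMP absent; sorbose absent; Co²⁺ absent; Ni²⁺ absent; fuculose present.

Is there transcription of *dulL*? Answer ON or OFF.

OFF

Sorbose is absent, so QuvR is inactive.
Fuculose is present, so BexU is inactive.
Co²⁺ is absent, so DovY is active.
Ni²⁺ is absent, so VelV is active.
c-di-GMP is absent, so YilB is inactive.
With repressor DovY bound, *dulL* is not transcribed.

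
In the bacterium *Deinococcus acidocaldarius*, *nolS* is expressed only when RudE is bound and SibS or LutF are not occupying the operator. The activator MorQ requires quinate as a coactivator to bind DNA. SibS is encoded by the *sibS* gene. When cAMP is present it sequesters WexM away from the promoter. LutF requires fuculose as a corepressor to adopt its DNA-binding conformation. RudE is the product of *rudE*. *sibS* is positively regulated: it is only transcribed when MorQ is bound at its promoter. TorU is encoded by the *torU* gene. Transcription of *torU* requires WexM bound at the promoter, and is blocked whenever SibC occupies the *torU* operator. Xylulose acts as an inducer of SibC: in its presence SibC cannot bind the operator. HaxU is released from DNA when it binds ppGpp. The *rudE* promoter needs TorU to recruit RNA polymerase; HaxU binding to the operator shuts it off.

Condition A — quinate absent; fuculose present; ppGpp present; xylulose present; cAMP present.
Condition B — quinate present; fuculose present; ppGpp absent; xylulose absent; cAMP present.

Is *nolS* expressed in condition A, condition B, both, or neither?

neither

Condition A:
Quinate is absent, so MorQ is inactive.
Required activator MorQ is absent, so *sibS* is not transcribed.
So SibS is not produced.
Fuculose is present, so LutF is active.
ppGpp is present, so HaxU is inactive.
Xylulose is present, so SibC is inactive.
cAMP is present, so WexM is inactive.
Required activator WexM is absent, so *torU* is not transcribed.
So TorU is not produced.
Required activator TorU is absent, so *rudE* is not transcribed.
So RudE is not produced.
With repressor LutF bound, *nolS* is not transcribed.
→ *nolS* is OFF in A.
Condition B:
Quinate is present, so MorQ is active.
No repressor is bound and MorQ is active, so *sibS* is transcribed.
So SibS is produced and active.
Fuculose is present, so LutF is active.
ppGpp is absent, so HaxU is active.
Xylulose is absent, so SibC is active.
cAMP is present, so WexM is inactive.
With repressor SibC bound, *torU* is not transcribed.
So TorU is not produced.
With repressor HaxU bound, *rudE* is not transcribed.
So RudE is not produced.
With repressor SibS bound, *nolS* is not transcribed.
→ *nolS* is OFF in B.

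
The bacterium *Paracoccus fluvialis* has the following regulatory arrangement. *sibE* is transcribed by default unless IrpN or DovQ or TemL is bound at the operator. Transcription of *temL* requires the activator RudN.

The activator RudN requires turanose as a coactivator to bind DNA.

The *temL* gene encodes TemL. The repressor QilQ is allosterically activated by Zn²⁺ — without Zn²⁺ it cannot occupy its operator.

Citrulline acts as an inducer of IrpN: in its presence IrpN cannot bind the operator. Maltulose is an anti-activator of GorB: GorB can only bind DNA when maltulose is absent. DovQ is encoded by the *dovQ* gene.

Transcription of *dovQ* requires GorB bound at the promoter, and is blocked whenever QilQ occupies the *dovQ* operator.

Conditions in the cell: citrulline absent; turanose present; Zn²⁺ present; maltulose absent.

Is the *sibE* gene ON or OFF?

Citrulline is absent, so IrpN is active.
Zn²⁺ is present, so QilQ is active.
Maltulose is absent, so GorB is active.
With repressor QilQ bound, *dovQ* is not transcribed.
So DovQ is not produced.
Turanose is present, so RudN is active.
No repressor is bound and RudN is active, so *temL* is transcribed.
So TemL is produced and active.
With repressor IrpN bound, *sibE* is not transcribed.

OFF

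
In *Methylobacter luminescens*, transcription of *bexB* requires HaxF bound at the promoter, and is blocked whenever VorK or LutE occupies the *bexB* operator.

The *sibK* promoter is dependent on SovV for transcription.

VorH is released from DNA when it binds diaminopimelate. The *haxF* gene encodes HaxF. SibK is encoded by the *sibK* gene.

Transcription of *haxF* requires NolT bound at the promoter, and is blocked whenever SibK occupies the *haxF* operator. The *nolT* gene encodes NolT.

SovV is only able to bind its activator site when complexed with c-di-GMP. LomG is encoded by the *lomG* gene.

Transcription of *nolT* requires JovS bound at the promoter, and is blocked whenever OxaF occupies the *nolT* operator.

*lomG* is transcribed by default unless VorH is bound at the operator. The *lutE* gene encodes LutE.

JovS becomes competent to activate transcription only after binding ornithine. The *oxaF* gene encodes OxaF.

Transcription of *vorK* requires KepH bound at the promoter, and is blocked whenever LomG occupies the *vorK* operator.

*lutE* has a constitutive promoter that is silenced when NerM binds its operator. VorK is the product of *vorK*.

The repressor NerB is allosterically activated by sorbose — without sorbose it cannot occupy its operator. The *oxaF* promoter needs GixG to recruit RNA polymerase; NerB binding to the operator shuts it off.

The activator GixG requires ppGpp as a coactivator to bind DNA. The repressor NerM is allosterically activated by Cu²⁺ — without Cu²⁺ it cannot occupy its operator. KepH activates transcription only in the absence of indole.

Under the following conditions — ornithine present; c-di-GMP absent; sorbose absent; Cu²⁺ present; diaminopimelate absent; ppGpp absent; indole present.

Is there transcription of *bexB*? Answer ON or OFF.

ppGpp is absent, so GixG is inactive.
Sorbose is absent, so NerB is inactive.
Required activator GixG is absent, so *oxaF* is not transcribed.
So OxaF is not produced.
Ornithine is present, so JovS is active.
No repressor is bound and JovS is active, so *nolT* is transcribed.
So NolT is produced and active.
c-di-GMP is absent, so SovV is inactive.
Required activator SovV is absent, so *sibK* is not transcribed.
So SibK is not produced.
No repressor is bound and NolT is active, so *haxF* is transcribed.
So HaxF is produced and active.
Indole is present, so KepH is inactive.
Diaminopimelate is absent, so VorH is active.
With repressor VorH bound, *lomG* is not transcribed.
So LomG is not produced.
Required activator KepH is absent, so *vorK* is not transcribed.
So VorK is not produced.
Cu²⁺ is present, so NerM is active.
With repressor NerM bound, *lutE* is not transcribed.
So LutE is not produced.
No repressor is bound and HaxF is active, so *bexB* is transcribed.

ON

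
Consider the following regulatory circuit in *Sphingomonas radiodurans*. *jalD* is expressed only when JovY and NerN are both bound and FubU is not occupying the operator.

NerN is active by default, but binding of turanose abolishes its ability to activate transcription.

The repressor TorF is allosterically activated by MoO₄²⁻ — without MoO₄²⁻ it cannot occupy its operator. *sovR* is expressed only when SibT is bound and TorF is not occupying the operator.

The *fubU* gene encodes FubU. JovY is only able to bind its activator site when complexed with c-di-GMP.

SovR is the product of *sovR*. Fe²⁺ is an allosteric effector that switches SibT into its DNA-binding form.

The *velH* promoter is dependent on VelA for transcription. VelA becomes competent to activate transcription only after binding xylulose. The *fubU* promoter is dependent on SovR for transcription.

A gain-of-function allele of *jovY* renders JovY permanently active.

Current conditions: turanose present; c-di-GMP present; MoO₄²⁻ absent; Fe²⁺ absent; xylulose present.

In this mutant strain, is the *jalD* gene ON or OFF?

JovY is constitutively active in this strain.
Turanose is present, so NerN is inactive.
Fe²⁺ is absent, so SibT is inactive.
MoO₄²⁻ is absent, so TorF is inactive.
Required activator SibT is absent, so *sovR* is not transcribed.
So SovR is not produced.
Required activator SovR is absent, so *fubU* is not transcribed.
So FubU is not produced.
Required activator NerN is absent, so *jalD* is not transcribed.

OFF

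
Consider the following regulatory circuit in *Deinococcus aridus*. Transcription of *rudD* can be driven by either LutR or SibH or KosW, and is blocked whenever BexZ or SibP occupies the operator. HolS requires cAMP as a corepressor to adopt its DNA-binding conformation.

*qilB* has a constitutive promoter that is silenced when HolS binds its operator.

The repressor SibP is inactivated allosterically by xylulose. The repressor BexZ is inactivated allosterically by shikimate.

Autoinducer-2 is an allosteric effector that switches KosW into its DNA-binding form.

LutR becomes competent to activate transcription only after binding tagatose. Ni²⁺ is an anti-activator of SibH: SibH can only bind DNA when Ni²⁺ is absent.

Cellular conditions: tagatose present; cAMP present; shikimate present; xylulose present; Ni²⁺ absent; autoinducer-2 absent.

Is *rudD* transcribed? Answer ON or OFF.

ON

Tagatose is present, so LutR is active.
Ni²⁺ is absent, so SibH is active.
Shikimate is present, so BexZ is inactive.
Xylulose is present, so SibP is inactive.
Autoinducer-2 is absent, so KosW is inactive.
Activator LutR is present, so *rudD* is transcribed.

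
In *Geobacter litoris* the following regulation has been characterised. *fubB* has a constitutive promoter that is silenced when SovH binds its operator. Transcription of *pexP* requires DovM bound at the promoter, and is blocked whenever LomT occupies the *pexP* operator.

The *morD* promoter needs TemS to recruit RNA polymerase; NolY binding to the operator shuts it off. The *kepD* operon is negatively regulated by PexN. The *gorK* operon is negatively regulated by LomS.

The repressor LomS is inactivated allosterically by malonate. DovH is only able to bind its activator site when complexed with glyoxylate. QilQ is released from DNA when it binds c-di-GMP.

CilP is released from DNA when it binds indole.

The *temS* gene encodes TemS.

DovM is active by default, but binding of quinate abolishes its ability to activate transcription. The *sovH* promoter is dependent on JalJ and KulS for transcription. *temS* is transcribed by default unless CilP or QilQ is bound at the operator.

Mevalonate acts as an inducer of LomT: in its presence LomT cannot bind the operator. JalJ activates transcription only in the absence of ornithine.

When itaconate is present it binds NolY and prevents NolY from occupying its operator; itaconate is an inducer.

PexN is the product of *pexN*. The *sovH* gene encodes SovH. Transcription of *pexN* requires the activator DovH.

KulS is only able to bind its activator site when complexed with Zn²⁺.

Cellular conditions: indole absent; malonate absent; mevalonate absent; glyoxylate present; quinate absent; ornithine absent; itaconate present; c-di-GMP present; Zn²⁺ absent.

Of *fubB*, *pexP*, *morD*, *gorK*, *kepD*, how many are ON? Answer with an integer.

1

Ornithine is absent, so JalJ is active.
Zn²⁺ is absent, so KulS is inactive.
Required activator KulS is absent, so *sovH* is not transcribed.
So SovH is not produced.
With no repressor bound, *fubB* is transcribed.
→ *fubB* is ON.
Mevalonate is absent, so LomT is active.
Quinate is absent, so DovM is active.
With repressor LomT bound, *pexP* is not transcribed.
→ *pexP* is OFF.
Itaconate is present, so NolY is inactive.
Indole is absent, so CilP is active.
c-di-GMP is present, so QilQ is inactive.
With repressor CilP bound, *temS* is not transcribed.
So TemS is not produced.
Required activator TemS is absent, so *morD* is not transcribed.
→ *morD* is OFF.
Malonate is absent, so LomS is active.
With repressor LomS bound, *gorK* is not transcribed.
→ *gorK* is OFF.
Glyoxylate is present, so DovH is active.
No repressor is bound and DovH is active, so *pexN* is transcribed.
So PexN is produced and active.
With repressor PexN bound, *kepD* is not transcribed.
→ *kepD* is OFF.
1 of the 5 genes is transcribed.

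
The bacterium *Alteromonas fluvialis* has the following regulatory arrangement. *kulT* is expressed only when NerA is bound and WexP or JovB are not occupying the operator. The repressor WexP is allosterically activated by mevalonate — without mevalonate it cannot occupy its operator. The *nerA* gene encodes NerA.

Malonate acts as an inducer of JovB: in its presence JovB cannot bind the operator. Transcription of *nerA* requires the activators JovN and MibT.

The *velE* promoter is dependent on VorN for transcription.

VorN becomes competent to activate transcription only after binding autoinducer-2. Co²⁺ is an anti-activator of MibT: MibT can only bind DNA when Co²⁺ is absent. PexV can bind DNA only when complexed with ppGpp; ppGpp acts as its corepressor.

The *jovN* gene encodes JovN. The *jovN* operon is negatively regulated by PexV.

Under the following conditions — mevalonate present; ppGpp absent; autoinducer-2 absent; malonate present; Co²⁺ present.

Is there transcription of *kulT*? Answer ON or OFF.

OFF

ppGpp is absent, so PexV is inactive.
With no repressor bound, *jovN* is transcribed.
So JovN is produced and active.
Co²⁺ is present, so MibT is inactive.
Required activator MibT is absent, so *nerA* is not transcribed.
So NerA is not produced.
Mevalonate is present, so WexP is active.
Malonate is present, so JovB is inactive.
With repressor WexP bound, *kulT* is not transcribed.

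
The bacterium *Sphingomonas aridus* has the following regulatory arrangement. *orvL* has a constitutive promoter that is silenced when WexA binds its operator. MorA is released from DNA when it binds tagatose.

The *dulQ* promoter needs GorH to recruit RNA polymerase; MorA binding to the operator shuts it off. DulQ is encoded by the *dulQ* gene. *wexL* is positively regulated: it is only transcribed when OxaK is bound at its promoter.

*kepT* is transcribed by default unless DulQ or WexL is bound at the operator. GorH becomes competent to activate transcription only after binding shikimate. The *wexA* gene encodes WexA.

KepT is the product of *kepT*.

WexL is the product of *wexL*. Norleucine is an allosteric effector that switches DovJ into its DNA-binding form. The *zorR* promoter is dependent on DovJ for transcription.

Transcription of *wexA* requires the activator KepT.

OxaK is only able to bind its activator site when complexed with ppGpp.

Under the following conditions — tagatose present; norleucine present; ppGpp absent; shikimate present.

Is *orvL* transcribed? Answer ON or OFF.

ON

Shikimate is present, so GorH is active.
Tagatose is present, so MorA is inactive.
No repressor is bound and GorH is active, so *dulQ* is transcribed.
So DulQ is produced and active.
ppGpp is absent, so OxaK is inactive.
Required activator OxaK is absent, so *wexL* is not transcribed.
So WexL is not produced.
With repressor DulQ bound, *kepT* is not transcribed.
So KepT is not produced.
Required activator KepT is absent, so *wexA* is not transcribed.
So WexA is not produced.
With no repressor bound, *orvL* is transcribed.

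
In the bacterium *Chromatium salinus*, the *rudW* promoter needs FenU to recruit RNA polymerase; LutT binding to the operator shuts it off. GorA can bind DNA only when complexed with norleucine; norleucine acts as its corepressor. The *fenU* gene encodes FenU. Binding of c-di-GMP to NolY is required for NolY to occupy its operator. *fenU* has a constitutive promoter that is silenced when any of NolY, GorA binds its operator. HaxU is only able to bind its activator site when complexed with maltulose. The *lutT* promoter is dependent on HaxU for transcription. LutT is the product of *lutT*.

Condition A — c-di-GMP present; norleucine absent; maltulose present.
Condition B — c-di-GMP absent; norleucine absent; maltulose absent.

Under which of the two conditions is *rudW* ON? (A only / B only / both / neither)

B only

Condition A:
c-di-GMP is present, so NolY is active.
Norleucine is absent, so GorA is inactive.
With repressor NolY bound, *fenU* is not transcribed.
So FenU is not produced.
Maltulose is present, so HaxU is active.
No repressor is bound and HaxU is active, so *lutT* is transcribed.
So LutT is produced and active.
With repressor LutT bound, *rudW* is not transcribed.
→ *rudW* is OFF in A.
Condition B:
c-di-GMP is absent, so NolY is inactive.
Norleucine is absent, so GorA is inactive.
With no repressor bound, *fenU* is transcribed.
So FenU is produced and active.
Maltulose is absent, so HaxU is inactive.
Required activator HaxU is absent, so *lutT* is not transcribed.
So LutT is not produced.
No repressor is bound and FenU is active, so *rudW* is transcribed.
→ *rudW* is ON in B.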